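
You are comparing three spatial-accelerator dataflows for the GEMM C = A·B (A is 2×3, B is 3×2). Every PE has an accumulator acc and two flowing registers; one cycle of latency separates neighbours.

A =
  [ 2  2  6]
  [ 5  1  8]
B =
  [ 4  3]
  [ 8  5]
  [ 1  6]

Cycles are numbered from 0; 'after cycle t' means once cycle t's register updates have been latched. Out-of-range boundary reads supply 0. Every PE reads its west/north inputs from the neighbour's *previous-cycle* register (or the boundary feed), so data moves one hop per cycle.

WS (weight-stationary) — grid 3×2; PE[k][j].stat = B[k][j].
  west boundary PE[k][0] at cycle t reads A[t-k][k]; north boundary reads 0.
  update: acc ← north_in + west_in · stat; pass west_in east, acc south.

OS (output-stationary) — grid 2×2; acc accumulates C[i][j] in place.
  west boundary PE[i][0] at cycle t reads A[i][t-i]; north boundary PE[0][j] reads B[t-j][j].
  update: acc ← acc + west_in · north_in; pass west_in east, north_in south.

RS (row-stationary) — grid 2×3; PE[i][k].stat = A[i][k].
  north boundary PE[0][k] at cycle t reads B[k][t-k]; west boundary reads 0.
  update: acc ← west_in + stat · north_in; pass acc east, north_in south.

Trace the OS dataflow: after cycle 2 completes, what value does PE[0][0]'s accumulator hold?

Tracing OS — 2×2 array, target PE[0][0]:
  @0  [0,0]  acc 8  |  →2  ↓4
  @1  [0,0]  acc 24  |  →2  ↓8
  @2  [0,0]  acc 30  |  →6  ↓1

PE[0][0].acc = 30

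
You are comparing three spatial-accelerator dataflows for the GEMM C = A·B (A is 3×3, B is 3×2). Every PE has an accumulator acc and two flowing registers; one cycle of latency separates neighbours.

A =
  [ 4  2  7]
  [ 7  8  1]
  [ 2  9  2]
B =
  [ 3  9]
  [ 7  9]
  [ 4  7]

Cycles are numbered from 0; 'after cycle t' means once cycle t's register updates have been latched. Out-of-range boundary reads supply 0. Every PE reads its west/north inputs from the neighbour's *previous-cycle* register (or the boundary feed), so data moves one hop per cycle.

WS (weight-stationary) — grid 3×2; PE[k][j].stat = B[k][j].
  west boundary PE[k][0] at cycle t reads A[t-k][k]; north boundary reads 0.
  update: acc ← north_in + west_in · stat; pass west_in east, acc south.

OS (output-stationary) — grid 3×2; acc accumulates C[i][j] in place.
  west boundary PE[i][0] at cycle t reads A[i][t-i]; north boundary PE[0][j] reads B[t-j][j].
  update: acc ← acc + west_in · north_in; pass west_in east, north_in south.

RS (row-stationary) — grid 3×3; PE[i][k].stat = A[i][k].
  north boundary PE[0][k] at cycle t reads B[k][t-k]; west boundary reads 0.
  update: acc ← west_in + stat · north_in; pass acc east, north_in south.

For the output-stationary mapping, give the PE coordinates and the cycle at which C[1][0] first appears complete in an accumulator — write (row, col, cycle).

OS — PE[1][0] is where C[1][0] collects:
  cycle 0: PE[1][0] → acc 0, east 0, south 0
  cycle 1: PE[1][0] → acc 21, east 7, south 3
  cycle 2: PE[1][0] → acc 77, east 8, south 7
  cycle 3: PE[1][0] → acc 81, east 1, south 4

(row, col, cycle) = (1, 0, 3)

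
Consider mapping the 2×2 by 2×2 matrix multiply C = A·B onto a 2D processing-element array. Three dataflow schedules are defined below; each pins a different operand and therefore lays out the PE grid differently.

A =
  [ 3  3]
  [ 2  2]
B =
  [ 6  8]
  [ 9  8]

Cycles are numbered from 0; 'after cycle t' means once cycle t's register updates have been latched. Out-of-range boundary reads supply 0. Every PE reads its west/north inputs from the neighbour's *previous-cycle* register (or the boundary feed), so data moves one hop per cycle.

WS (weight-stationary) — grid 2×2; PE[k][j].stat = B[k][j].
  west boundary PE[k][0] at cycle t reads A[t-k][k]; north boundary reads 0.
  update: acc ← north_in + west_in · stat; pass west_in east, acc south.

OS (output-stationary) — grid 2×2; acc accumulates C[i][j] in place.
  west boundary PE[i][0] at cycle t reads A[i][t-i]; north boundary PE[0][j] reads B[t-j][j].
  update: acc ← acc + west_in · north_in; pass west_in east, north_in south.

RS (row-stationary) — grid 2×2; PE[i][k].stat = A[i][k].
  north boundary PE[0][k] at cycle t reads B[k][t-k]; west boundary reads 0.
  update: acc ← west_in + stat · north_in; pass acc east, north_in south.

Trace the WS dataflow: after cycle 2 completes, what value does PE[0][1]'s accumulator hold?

Tracing WS — 2×2 array, target PE[0][1]:
  @0  [0,0]  acc 18  |  →3  ↓18
  @0  [0,1]  acc 0  |  →0  ↓0
  @1  [0,0]  acc 12  |  →2  ↓12
  @1  [0,1]  acc 24  |  →3  ↓24
  @2  [0,0]  acc 0  |  →0  ↓0
  @2  [0,1]  acc 16  |  →2  ↓16

PE[0][1].acc = 16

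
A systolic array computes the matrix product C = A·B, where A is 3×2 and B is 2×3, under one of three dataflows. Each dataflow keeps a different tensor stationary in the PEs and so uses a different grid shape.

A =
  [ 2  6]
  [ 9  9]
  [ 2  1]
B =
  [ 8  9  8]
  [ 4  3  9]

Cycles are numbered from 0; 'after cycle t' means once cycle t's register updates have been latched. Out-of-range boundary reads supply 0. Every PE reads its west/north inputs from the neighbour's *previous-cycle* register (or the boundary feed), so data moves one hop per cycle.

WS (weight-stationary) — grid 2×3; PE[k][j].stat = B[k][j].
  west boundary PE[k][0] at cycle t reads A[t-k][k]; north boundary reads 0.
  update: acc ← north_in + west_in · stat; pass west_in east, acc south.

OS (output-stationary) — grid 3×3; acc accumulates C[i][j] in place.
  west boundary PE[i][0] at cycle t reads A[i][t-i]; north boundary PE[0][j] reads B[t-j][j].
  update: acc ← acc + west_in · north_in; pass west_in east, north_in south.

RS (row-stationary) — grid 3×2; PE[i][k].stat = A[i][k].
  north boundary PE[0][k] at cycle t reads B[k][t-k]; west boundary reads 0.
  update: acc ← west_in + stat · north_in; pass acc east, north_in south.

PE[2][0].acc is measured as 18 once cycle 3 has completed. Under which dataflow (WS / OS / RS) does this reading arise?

WS: PE[2][0] is outside its 2×3 grid.
OS (3×3 grid), PE[2][0]:
  t=0 PE[2][0]: acc=0 h=0 v=0
  t=1 PE[2][0]: acc=0 h=0 v=0
  t=2 PE[2][0]: acc=16 h=2 v=8
  t=3 PE[2][0]: acc=20 h=1 v=4
RS (3×2 grid), PE[2][0]:
  t=0 PE[2][0]: acc=0 h=0 v=0
  t=1 PE[2][0]: acc=0 h=0 v=0
  t=2 PE[2][0]: acc=16 h=16 v=8
  t=3 PE[2][0]: acc=18 h=18 v=9

dataflow = RS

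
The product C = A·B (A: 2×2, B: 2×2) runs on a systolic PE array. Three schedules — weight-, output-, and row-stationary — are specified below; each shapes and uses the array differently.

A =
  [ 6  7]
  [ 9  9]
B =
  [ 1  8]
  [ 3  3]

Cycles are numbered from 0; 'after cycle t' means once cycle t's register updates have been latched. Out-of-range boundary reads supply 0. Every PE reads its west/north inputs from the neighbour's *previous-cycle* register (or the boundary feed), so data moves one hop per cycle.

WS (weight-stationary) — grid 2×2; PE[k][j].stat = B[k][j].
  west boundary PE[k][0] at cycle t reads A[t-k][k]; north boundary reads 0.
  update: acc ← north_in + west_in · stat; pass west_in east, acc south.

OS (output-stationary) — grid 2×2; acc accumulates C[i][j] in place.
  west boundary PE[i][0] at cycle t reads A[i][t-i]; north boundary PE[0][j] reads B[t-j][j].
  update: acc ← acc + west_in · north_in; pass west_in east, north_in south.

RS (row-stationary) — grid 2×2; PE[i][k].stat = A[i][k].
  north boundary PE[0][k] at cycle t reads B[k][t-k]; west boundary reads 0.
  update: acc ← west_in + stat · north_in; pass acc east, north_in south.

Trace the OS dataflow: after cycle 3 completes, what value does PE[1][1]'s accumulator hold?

OS on a 2×2 grid — tracing PE[1][1] and its feeders:
  t=0 PE[0][1]: acc=0 h=0 v=0
  t=0 PE[1][0]: acc=0 h=0 v=0
  t=0 PE[1][1]: acc=0 h=0 v=0
  t=1 PE[0][1]: acc=48 h=6 v=8
  t=1 PE[1][0]: acc=9 h=9 v=1
  t=1 PE[1][1]: acc=0 h=0 v=0
  t=2 PE[0][1]: acc=69 h=7 v=3
  t=2 PE[1][0]: acc=36 h=9 v=3
  t=2 PE[1][1]: acc=72 h=9 v=8
  t=3 PE[0][1]: acc=69 h=0 v=0
  t=3 PE[1][0]: acc=36 h=0 v=0
  t=3 PE[1][1]: acc=99 h=9 v=3

PE[1][1].acc = 99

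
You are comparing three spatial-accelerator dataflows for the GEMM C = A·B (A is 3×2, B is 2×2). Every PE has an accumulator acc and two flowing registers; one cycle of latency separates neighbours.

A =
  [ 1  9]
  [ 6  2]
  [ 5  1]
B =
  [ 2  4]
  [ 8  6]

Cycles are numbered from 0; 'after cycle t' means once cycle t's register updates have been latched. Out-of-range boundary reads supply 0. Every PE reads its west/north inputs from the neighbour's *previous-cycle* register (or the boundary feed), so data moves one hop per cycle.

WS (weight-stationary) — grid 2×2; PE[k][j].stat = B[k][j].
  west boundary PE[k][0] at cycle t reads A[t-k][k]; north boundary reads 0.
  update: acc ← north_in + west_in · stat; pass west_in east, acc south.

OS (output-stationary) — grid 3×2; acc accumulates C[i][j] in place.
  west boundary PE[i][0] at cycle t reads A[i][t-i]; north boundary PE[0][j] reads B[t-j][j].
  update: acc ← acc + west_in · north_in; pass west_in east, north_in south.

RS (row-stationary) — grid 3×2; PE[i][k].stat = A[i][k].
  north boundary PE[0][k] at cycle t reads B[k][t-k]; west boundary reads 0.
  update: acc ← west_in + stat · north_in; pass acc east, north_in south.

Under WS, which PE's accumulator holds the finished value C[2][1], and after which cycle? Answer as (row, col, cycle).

(row, col, cycle) = (1, 1, 4)

WS — PE[1][1] is where C[2][1] collects:
  @0  [1,1]  acc 0  |  →0  ↓0
  @1  [1,1]  acc 0  |  →0  ↓0
  @2  [1,1]  acc 58  |  →9  ↓58
  @3  [1,1]  acc 36  |  →2  ↓36
  @4  [1,1]  acc 26  |  →1  ↓26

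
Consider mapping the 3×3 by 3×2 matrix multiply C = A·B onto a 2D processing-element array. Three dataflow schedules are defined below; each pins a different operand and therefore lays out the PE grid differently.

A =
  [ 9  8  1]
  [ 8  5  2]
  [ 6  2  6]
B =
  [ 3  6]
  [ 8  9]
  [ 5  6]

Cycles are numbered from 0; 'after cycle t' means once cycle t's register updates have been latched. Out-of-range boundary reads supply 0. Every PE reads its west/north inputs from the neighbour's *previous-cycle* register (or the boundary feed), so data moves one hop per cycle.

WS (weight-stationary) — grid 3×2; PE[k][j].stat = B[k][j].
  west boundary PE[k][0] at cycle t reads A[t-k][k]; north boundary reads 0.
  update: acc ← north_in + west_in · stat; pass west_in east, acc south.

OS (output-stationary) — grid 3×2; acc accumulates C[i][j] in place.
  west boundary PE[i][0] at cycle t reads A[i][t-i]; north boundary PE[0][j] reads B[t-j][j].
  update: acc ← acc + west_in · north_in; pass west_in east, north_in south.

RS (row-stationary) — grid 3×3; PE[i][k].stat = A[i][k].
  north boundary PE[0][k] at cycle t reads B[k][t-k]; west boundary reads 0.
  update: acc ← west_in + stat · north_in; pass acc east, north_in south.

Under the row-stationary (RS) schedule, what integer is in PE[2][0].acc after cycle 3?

RS on a 3×3 grid — tracing PE[2][0] and its feeders:
  @0  [1,0]  acc 0  |  →0  ↓0
  @0  [2,0]  acc 0  |  →0  ↓0
  @1  [1,0]  acc 24  |  →24  ↓3
  @1  [2,0]  acc 0  |  →0  ↓0
  @2  [1,0]  acc 48  |  →48  ↓6
  @2  [2,0]  acc 18  |  →18  ↓3
  @3  [1,0]  acc 0  |  →0  ↓0
  @3  [2,0]  acc 36  |  →36  ↓6

PE[2][0].acc = 36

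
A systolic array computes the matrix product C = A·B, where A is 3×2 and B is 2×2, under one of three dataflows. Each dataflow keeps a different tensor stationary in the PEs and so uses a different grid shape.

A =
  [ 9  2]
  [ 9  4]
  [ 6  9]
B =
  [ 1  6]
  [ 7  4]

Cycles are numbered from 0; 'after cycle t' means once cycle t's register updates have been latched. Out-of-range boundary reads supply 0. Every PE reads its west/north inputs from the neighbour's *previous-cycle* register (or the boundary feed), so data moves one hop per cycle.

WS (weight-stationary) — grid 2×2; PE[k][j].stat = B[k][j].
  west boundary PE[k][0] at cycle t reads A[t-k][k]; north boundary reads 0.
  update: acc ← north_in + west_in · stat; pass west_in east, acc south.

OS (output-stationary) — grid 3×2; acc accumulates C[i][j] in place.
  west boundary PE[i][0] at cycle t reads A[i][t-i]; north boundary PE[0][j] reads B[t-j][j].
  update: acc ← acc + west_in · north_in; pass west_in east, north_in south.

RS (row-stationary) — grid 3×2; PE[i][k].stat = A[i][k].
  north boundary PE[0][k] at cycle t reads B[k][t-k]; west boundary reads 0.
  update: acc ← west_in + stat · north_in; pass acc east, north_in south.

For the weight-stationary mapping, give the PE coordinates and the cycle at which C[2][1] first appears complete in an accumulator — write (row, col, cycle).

(row, col, cycle) = (1, 1, 4)

Under WS, C[2][1] lands at PE[1][1]:
  t=0 PE[1][1]: acc=0 h=0 v=0
  t=1 PE[1][1]: acc=0 h=0 v=0
  t=2 PE[1][1]: acc=62 h=2 v=62
  t=3 PE[1][1]: acc=70 h=4 v=70
  t=4 PE[1][1]: acc=72 h=9 v=72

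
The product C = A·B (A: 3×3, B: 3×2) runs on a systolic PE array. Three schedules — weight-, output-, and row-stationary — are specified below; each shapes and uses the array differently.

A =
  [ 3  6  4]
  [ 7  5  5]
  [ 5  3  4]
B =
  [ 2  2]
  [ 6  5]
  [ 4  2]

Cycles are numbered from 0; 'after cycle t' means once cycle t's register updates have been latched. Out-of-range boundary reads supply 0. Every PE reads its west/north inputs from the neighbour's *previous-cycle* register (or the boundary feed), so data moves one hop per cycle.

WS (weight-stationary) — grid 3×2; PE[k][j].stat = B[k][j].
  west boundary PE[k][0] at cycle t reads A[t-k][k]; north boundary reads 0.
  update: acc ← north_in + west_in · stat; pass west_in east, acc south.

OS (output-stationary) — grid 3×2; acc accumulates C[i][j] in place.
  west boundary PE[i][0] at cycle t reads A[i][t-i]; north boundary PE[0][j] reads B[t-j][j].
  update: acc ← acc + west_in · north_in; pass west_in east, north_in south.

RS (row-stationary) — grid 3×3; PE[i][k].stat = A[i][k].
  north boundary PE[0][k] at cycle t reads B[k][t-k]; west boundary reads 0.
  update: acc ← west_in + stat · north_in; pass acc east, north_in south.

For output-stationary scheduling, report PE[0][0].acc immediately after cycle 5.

PE[0][0].acc = 58

OS on a 3×2 grid — tracing PE[0][0] and its feeders:
  @0  [0,0]  acc 6  |  →3  ↓2
  @1  [0,0]  acc 42  |  →6  ↓6
  @2  [0,0]  acc 58  |  →4  ↓4
  @3  [0,0]  acc 58  |  →0  ↓0
  @4  [0,0]  acc 58  |  →0  ↓0
  @5  [0,0]  acc 58  |  →0  ↓0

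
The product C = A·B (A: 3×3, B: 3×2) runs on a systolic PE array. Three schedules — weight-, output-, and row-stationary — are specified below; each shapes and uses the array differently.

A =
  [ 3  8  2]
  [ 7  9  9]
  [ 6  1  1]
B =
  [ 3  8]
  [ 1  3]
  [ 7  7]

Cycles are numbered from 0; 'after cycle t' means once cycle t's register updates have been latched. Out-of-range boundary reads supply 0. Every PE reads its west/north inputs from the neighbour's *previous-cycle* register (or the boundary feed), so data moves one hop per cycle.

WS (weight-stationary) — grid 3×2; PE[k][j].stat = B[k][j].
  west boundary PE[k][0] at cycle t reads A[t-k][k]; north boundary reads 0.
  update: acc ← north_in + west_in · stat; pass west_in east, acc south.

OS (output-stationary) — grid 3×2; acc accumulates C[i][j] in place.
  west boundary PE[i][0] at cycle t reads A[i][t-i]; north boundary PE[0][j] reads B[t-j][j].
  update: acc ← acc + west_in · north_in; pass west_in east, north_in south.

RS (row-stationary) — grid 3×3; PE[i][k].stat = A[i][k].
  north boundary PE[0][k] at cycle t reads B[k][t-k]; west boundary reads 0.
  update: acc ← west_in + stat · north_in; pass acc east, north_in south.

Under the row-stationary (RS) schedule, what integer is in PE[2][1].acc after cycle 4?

RS (3×3). Following PE[2][1] plus its west/north inputs:
  @0  [1,1]  acc 0  |  →0  ↓0
  @0  [2,0]  acc 0  |  →0  ↓0
  @0  [2,1]  acc 0  |  →0  ↓0
  @1  [1,1]  acc 0  |  →0  ↓0
  @1  [2,0]  acc 0  |  →0  ↓0
  @1  [2,1]  acc 0  |  →0  ↓0
  @2  [1,1]  acc 30  |  →30  ↓1
  @2  [2,0]  acc 18  |  →18  ↓3
  @2  [2,1]  acc 0  |  →0  ↓0
  @3  [1,1]  acc 83  |  →83  ↓3
  @3  [2,0]  acc 48  |  →48  ↓8
  @3  [2,1]  acc 19  |  →19  ↓1
  @4  [1,1]  acc 0  |  →0  ↓0
  @4  [2,0]  acc 0  |  →0  ↓0
  @4  [2,1]  acc 51  |  →51  ↓3

PE[2][1].acc = 51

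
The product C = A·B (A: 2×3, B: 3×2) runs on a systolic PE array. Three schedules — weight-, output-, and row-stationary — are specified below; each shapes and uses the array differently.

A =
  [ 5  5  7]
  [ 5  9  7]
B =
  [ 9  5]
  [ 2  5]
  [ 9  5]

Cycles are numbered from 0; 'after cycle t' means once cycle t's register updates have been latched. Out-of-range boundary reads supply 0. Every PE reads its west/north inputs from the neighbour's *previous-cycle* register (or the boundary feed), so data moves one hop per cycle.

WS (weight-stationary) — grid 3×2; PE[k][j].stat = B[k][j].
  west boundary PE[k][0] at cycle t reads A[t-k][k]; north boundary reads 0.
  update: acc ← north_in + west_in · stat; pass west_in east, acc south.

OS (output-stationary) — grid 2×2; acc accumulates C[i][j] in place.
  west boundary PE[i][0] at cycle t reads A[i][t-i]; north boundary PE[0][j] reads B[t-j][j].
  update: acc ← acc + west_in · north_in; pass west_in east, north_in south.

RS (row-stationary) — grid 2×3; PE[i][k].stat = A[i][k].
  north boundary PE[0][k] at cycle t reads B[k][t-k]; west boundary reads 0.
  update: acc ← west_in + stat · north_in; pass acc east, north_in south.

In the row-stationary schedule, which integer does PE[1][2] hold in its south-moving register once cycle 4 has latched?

register = 5

RS (2×3). Following PE[1][2] plus its west/north inputs:
  @0  [0,2]  acc 0  |  →0  ↓0
  @0  [1,1]  acc 0  |  →0  ↓0
  @0  [1,2]  acc 0  |  →0  ↓0
  @1  [0,2]  acc 0  |  →0  ↓0
  @1  [1,1]  acc 0  |  →0  ↓0
  @1  [1,2]  acc 0  |  →0  ↓0
  @2  [0,2]  acc 118  |  →118  ↓9
  @2  [1,1]  acc 63  |  →63  ↓2
  @2  [1,2]  acc 0  |  →0  ↓0
  @3  [0,2]  acc 85  |  →85  ↓5
  @3  [1,1]  acc 70  |  →70  ↓5
  @3  [1,2]  acc 126  |  →126  ↓9
  @4  [0,2]  acc 0  |  →0  ↓0
  @4  [1,1]  acc 0  |  →0  ↓0
  @4  [1,2]  acc 105  |  →105  ↓5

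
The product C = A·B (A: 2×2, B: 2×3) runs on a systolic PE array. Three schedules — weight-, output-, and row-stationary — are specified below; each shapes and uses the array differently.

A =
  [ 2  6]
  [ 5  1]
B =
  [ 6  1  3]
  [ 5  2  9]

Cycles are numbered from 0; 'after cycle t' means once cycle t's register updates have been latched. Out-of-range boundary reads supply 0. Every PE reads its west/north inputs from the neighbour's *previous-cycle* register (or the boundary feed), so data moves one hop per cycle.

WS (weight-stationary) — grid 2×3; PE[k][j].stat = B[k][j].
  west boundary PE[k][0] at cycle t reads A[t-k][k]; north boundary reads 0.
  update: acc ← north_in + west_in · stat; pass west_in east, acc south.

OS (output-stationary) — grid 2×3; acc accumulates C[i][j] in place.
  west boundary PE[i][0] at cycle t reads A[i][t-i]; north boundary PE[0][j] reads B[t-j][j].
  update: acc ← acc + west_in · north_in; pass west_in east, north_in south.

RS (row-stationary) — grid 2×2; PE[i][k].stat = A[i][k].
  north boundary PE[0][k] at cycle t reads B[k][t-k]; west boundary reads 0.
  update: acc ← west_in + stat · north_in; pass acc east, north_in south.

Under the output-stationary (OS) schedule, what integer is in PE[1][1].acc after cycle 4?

PE[1][1].acc = 7

OS (2×3). Following PE[1][1] plus its west/north inputs:
  0: (0,1).acc=0  regs=<0,0>
  0: (1,0).acc=0  regs=<0,0>
  0: (1,1).acc=0  regs=<0,0>
  1: (0,1).acc=2  regs=<2,1>
  1: (1,0).acc=30  regs=<5,6>
  1: (1,1).acc=0  regs=<0,0>
  2: (0,1).acc=14  regs=<6,2>
  2: (1,0).acc=35  regs=<1,5>
  2: (1,1).acc=5  regs=<5,1>
  3: (0,1).acc=14  regs=<0,0>
  3: (1,0).acc=35  regs=<0,0>
  3: (1,1).acc=7  regs=<1,2>
  4: (0,1).acc=14  regs=<0,0>
  4: (1,0).acc=35  regs=<0,0>
  4: (1,1).acc=7  regs=<0,0>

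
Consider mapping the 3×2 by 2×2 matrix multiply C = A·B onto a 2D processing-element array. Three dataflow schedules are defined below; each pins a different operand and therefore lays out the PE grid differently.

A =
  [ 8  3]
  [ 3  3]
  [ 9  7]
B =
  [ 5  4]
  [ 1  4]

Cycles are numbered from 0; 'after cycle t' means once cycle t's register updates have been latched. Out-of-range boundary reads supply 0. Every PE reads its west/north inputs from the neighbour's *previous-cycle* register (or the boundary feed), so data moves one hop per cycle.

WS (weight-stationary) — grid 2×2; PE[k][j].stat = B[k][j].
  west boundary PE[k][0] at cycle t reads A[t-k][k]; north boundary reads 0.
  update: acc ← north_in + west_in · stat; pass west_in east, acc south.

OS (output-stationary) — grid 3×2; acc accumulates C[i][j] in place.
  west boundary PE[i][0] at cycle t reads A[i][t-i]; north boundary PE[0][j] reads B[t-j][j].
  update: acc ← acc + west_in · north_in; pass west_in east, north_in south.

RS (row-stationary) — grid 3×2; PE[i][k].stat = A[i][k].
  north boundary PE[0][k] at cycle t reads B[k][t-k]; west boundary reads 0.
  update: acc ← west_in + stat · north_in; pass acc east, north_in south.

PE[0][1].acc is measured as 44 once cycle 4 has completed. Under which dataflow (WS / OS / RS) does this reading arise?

WS (2×2 grid), PE[0][1]:
  cycle 0: PE[0][1] → acc 0, east 0, south 0
  cycle 1: PE[0][1] → acc 32, east 8, south 32
  cycle 2: PE[0][1] → acc 12, east 3, south 12
  cycle 3: PE[0][1] → acc 36, east 9, south 36
  cycle 4: PE[0][1] → acc 0, east 0, south 0
OS (3×2 grid), PE[0][1]:
  cycle 0: PE[0][1] → acc 0, east 0, south 0
  cycle 1: PE[0][1] → acc 32, east 8, south 4
  cycle 2: PE[0][1] → acc 44, east 3, south 4
  cycle 3: PE[0][1] → acc 44, east 0, south 0
  cycle 4: PE[0][1] → acc 44, east 0, south 0
RS (3×2 grid), PE[0][1]:
  cycle 0: PE[0][1] → acc 0, east 0, south 0
  cycle 1: PE[0][1] → acc 43, east 43, south 1
  cycle 2: PE[0][1] → acc 44, east 44, south 4
  cycle 3: PE[0][1] → acc 0, east 0, south 0
  cycle 4: PE[0][1] → acc 0, east 0, south 0

dataflow = OS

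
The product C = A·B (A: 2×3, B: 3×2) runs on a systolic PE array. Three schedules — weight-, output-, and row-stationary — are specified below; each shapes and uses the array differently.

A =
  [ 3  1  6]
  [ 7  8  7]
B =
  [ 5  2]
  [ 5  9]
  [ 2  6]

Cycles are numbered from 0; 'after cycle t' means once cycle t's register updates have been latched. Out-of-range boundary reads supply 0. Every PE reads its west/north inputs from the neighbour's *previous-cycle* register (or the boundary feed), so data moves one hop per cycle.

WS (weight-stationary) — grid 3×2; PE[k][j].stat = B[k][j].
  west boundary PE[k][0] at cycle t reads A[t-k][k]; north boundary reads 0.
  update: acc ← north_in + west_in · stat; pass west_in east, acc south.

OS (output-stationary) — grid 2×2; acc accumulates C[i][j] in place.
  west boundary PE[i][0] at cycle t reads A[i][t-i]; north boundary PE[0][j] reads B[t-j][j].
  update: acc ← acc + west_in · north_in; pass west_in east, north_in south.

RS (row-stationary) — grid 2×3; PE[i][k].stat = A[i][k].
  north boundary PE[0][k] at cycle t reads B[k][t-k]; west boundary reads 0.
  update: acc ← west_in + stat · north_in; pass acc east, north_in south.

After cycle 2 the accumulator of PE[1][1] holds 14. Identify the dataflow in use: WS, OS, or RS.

dataflow = OS

WS [3×2] PE[1][1] across cycles:
  c0 r1c1: 0 / 0 / 0
  c1 r1c1: 0 / 0 / 0
  c2 r1c1: 15 / 1 / 15
OS [2×2] PE[1][1] across cycles:
  c0 r1c1: 0 / 0 / 0
  c1 r1c1: 0 / 0 / 0
  c2 r1c1: 14 / 7 / 2
RS [2×3] PE[1][1] across cycles:
  c0 r1c1: 0 / 0 / 0
  c1 r1c1: 0 / 0 / 0
  c2 r1c1: 75 / 75 / 5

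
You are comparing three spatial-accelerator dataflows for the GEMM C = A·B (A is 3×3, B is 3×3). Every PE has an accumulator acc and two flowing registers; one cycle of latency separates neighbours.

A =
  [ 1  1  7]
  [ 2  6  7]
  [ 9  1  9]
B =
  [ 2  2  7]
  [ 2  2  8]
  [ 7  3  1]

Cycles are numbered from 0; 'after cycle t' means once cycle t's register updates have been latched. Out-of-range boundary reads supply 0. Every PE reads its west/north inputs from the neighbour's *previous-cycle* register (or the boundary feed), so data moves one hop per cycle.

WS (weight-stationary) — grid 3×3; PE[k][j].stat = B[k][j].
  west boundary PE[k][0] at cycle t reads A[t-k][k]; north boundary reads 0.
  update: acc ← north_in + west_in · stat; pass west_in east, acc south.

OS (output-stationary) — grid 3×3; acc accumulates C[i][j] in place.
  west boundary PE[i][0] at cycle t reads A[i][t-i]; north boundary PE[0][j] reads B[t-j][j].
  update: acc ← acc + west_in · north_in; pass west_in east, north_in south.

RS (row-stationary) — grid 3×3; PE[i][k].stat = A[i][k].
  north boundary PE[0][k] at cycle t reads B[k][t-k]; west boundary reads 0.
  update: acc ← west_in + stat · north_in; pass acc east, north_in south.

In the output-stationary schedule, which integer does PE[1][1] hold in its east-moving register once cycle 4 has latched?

OS 3×3: PE[1][1] cycle-by-cycle (with neighbour feeds):
  0: (0,1).acc=0  regs=<0,0>
  0: (1,0).acc=0  regs=<0,0>
  0: (1,1).acc=0  regs=<0,0>
  1: (0,1).acc=2  regs=<1,2>
  1: (1,0).acc=4  regs=<2,2>
  1: (1,1).acc=0  regs=<0,0>
  2: (0,1).acc=4  regs=<1,2>
  2: (1,0).acc=16  regs=<6,2>
  2: (1,1).acc=4  regs=<2,2>
  3: (0,1).acc=25  regs=<7,3>
  3: (1,0).acc=65  regs=<7,7>
  3: (1,1).acc=16  regs=<6,2>
  4: (0,1).acc=25  regs=<0,0>
  4: (1,0).acc=65  regs=<0,0>
  4: (1,1).acc=37  regs=<7,3>

register = 7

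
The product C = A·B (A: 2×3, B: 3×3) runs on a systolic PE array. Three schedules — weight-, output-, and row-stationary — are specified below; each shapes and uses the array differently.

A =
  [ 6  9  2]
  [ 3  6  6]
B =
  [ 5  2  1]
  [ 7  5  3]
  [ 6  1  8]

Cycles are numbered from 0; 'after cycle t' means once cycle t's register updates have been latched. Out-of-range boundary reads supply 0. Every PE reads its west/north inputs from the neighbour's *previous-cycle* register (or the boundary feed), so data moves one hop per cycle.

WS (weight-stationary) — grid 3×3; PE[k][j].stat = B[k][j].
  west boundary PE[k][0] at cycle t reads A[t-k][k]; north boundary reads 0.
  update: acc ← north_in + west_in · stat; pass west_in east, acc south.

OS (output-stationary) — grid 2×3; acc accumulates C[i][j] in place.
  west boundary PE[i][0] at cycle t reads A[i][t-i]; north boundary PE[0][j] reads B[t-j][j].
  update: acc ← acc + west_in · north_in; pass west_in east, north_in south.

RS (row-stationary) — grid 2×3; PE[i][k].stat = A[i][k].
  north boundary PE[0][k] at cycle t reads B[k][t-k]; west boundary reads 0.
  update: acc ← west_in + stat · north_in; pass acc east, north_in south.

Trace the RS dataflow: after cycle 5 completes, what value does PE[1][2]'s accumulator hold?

RS on a 2×3 grid — tracing PE[1][2] and its feeders:
  after 0 — PE[0][2] acc=0, pass-E 0, pass-S 0
  after 0 — PE[1][1] acc=0, pass-E 0, pass-S 0
  after 0 — PE[1][2] acc=0, pass-E 0, pass-S 0
  after 1 — PE[0][2] acc=0, pass-E 0, pass-S 0
  after 1 — PE[1][1] acc=0, pass-E 0, pass-S 0
  after 1 — PE[1][2] acc=0, pass-E 0, pass-S 0
  after 2 — PE[0][2] acc=105, pass-E 105, pass-S 6
  after 2 — PE[1][1] acc=57, pass-E 57, pass-S 7
  after 2 — PE[1][2] acc=0, pass-E 0, pass-S 0
  after 3 — PE[0][2] acc=59, pass-E 59, pass-S 1
  after 3 — PE[1][1] acc=36, pass-E 36, pass-S 5
  after 3 — PE[1][2] acc=93, pass-E 93, pass-S 6
  after 4 — PE[0][2] acc=49, pass-E 49, pass-S 8
  after 4 — PE[1][1] acc=21, pass-E 21, pass-S 3
  after 4 — PE[1][2] acc=42, pass-E 42, pass-S 1
  after 5 — PE[0][2] acc=0, pass-E 0, pass-S 0
  after 5 — PE[1][1] acc=0, pass-E 0, pass-S 0
  after 5 — PE[1][2] acc=69, pass-E 69, pass-S 8

PE[1][2].acc = 69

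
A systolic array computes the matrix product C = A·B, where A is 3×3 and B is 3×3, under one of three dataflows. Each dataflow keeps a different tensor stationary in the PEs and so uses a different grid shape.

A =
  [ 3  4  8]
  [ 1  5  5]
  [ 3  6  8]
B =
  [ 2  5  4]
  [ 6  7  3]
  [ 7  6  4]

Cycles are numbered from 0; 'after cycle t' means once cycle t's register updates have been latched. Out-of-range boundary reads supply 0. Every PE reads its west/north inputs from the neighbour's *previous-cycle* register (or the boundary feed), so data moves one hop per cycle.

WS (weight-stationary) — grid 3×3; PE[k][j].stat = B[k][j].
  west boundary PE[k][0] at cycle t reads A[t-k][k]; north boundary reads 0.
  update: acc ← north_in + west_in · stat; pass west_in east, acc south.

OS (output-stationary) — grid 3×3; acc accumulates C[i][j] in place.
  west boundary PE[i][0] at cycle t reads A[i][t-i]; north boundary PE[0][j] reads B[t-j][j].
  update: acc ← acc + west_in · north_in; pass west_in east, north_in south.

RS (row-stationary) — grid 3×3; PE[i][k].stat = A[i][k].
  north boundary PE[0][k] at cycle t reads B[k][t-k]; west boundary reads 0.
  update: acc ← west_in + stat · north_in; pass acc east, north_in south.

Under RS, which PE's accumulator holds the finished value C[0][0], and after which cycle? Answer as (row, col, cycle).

(row, col, cycle) = (0, 2, 2)

Under RS, C[0][0] lands at PE[0][2]:
  t=0 PE[0][2]: acc=0 h=0 v=0
  t=1 PE[0][2]: acc=0 h=0 v=0
  t=2 PE[0][2]: acc=86 h=86 v=7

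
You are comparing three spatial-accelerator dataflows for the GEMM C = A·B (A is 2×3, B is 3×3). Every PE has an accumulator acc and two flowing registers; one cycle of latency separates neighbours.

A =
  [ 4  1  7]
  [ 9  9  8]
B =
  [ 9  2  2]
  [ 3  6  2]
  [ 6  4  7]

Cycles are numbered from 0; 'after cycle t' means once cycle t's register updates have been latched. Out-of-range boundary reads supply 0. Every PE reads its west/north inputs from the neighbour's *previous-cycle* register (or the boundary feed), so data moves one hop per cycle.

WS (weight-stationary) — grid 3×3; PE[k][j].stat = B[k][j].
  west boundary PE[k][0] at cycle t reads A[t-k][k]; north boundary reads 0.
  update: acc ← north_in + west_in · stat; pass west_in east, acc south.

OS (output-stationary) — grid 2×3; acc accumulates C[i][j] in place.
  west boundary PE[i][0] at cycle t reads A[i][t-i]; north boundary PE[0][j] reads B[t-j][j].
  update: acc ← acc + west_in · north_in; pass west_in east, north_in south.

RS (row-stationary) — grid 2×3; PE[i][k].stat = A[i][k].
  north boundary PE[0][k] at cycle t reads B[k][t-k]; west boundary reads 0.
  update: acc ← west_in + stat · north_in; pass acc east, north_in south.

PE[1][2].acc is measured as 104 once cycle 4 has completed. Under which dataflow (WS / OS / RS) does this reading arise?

dataflow = RS

WS (3×3 grid), PE[1][2]:
  cycle 0: PE[1][2] → acc 0, east 0, south 0
  cycle 1: PE[1][2] → acc 0, east 0, south 0
  cycle 2: PE[1][2] → acc 0, east 0, south 0
  cycle 3: PE[1][2] → acc 10, east 1, south 10
  cycle 4: PE[1][2] → acc 36, east 9, south 36
OS (2×3 grid), PE[1][2]:
  cycle 0: PE[1][2] → acc 0, east 0, south 0
  cycle 1: PE[1][2] → acc 0, east 0, south 0
  cycle 2: PE[1][2] → acc 0, east 0, south 0
  cycle 3: PE[1][2] → acc 18, east 9, south 2
  cycle 4: PE[1][2] → acc 36, east 9, south 2
RS (2×3 grid), PE[1][2]:
  cycle 0: PE[1][2] → acc 0, east 0, south 0
  cycle 1: PE[1][2] → acc 0, east 0, south 0
  cycle 2: PE[1][2] → acc 0, east 0, south 0
  cycle 3: PE[1][2] → acc 156, east 156, south 6
  cycle 4: PE[1][2] → acc 104, east 104, south 4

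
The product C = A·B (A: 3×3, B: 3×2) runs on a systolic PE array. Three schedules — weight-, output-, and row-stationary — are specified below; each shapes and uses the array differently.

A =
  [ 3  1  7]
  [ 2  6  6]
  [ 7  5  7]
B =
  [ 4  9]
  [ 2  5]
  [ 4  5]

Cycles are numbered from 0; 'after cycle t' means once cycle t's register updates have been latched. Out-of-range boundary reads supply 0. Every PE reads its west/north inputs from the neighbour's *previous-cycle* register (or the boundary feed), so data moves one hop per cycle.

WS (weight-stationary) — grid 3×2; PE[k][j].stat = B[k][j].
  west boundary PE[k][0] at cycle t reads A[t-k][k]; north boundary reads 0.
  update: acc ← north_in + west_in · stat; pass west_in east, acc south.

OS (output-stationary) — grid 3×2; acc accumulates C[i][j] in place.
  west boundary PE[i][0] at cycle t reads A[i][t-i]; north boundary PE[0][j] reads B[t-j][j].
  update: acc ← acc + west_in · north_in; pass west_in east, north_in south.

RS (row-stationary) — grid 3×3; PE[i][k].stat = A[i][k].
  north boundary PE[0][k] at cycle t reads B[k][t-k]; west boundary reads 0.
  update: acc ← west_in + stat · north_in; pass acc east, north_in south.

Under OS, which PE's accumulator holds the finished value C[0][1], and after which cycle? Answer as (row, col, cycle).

(row, col, cycle) = (0, 1, 3)

OS: C[0][1] accumulates in PE[0][1]:
  c0 r0c1: 0 / 0 / 0
  c1 r0c1: 27 / 3 / 9
  c2 r0c1: 32 / 1 / 5
  c3 r0c1: 67 / 7 / 5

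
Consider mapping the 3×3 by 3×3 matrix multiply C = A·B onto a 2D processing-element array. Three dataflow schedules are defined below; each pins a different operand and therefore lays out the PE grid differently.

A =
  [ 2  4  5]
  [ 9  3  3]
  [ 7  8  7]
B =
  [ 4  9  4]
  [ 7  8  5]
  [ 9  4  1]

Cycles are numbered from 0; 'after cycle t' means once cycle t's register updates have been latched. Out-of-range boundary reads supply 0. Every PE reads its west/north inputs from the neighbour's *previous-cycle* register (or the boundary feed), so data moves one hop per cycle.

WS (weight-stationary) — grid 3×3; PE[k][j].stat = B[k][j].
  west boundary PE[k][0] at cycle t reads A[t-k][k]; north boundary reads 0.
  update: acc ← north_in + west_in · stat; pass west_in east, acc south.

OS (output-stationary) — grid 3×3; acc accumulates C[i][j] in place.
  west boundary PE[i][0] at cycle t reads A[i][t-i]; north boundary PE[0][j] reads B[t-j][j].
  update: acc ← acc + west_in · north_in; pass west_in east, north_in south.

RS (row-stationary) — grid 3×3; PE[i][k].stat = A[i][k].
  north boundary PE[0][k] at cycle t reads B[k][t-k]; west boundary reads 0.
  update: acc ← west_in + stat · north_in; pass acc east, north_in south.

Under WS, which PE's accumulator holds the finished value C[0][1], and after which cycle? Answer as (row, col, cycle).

(row, col, cycle) = (2, 1, 3)

Under WS, C[0][1] lands at PE[2][1]:
  [0] (2,1) acc=0 (h:0 v:0)
  [1] (2,1) acc=0 (h:0 v:0)
  [2] (2,1) acc=0 (h:0 v:0)
  [3] (2,1) acc=70 (h:5 v:70)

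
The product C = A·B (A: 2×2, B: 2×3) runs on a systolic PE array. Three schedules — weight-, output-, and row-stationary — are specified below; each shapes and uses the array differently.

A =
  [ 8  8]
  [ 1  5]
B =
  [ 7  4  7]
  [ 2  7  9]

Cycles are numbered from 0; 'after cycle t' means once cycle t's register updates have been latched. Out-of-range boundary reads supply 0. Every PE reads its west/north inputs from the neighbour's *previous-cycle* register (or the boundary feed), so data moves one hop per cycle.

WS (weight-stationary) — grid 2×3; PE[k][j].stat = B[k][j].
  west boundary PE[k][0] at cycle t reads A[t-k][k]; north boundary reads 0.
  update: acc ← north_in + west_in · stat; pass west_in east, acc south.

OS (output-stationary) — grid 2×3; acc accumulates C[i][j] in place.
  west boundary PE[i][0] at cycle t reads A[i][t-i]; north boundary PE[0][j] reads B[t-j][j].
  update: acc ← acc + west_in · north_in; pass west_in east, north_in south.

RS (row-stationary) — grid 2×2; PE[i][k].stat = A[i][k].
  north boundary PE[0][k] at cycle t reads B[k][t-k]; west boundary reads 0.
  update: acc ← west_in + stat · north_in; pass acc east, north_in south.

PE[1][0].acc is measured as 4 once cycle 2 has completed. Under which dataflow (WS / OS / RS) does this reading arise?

dataflow = RS

WS [2×3] PE[1][0] across cycles:
  [0] (1,0) acc=0 (h:0 v:0)
  [1] (1,0) acc=72 (h:8 v:72)
  [2] (1,0) acc=17 (h:5 v:17)
OS [2×3] PE[1][0] across cycles:
  [0] (1,0) acc=0 (h:0 v:0)
  [1] (1,0) acc=7 (h:1 v:7)
  [2] (1,0) acc=17 (h:5 v:2)
RS [2×2] PE[1][0] across cycles:
  [0] (1,0) acc=0 (h:0 v:0)
  [1] (1,0) acc=7 (h:7 v:7)
  [2] (1,0) acc=4 (h:4 v:4)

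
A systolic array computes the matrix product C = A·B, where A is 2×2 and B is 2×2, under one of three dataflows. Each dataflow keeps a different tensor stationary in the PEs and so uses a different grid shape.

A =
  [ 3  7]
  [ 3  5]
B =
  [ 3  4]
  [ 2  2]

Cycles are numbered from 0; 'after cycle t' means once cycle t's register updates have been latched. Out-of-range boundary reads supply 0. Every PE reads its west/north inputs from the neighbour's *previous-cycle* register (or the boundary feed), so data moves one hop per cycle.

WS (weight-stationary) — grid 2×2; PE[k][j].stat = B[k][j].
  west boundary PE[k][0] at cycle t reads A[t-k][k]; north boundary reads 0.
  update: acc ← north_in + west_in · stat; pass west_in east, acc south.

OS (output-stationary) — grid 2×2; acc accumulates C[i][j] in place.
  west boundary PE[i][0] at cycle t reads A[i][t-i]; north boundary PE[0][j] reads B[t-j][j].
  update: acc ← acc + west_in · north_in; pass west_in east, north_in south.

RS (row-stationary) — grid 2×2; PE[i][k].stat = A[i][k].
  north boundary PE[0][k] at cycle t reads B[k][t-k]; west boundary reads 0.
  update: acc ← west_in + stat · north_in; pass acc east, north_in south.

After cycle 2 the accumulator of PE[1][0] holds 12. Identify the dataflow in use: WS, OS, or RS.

— WS: 2×2; PE[1][0] trace:
  after 0 — PE[1][0] acc=0, pass-E 0, pass-S 0
  after 1 — PE[1][0] acc=23, pass-E 7, pass-S 23
  after 2 — PE[1][0] acc=19, pass-E 5, pass-S 19
— OS: 2×2; PE[1][0] trace:
  after 0 — PE[1][0] acc=0, pass-E 0, pass-S 0
  after 1 — PE[1][0] acc=9, pass-E 3, pass-S 3
  after 2 — PE[1][0] acc=19, pass-E 5, pass-S 2
— RS: 2×2; PE[1][0] trace:
  after 0 — PE[1][0] acc=0, pass-E 0, pass-S 0
  after 1 — PE[1][0] acc=9, pass-E 9, pass-S 3
  after 2 — PE[1][0] acc=12, pass-E 12, pass-S 4

dataflow = RS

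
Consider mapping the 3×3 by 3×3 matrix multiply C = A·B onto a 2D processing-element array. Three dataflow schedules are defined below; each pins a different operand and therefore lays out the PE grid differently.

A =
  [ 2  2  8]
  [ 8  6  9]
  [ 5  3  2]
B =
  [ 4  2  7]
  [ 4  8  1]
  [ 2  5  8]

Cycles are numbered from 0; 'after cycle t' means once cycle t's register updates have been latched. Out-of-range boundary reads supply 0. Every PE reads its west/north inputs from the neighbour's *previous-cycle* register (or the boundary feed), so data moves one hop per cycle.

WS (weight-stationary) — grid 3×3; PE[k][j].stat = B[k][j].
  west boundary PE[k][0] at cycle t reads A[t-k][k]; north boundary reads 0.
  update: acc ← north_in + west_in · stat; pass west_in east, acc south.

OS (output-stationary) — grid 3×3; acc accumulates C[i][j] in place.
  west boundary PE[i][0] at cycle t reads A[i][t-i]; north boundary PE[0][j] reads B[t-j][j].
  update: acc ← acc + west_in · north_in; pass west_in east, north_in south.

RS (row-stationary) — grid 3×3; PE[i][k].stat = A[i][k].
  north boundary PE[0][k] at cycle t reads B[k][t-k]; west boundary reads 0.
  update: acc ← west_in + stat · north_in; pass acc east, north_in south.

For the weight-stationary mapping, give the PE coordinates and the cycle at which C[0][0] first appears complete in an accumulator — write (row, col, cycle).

WS: C[0][0] accumulates in PE[2][0]:
  [0] (2,0) acc=0 (h:0 v:0)
  [1] (2,0) acc=0 (h:0 v:0)
  [2] (2,0) acc=32 (h:8 v:32)

(row, col, cycle) = (2, 0, 2)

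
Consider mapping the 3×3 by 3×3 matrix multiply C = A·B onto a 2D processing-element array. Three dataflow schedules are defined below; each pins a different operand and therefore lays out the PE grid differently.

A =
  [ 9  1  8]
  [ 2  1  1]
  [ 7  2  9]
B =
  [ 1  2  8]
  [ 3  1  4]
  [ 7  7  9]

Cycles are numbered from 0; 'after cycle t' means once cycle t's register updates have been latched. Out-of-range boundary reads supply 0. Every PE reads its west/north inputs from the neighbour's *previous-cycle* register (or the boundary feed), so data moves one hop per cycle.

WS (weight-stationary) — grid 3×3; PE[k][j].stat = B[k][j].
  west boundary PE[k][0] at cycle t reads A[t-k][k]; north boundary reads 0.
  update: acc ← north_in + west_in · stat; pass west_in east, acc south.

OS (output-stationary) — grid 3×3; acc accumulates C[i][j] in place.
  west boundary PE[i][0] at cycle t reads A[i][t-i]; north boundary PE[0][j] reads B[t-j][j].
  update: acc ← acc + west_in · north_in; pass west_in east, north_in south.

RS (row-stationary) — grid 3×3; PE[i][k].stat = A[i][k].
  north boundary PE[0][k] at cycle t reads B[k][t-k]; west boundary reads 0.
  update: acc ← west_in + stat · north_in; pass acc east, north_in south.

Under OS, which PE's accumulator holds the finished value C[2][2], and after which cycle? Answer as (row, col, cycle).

(row, col, cycle) = (2, 2, 6)

Under OS, C[2][2] lands at PE[2][2]:
  @0  [2,2]  acc 0  |  →0  ↓0
  @1  [2,2]  acc 0  |  →0  ↓0
  @2  [2,2]  acc 0  |  →0  ↓0
  @3  [2,2]  acc 0  |  →0  ↓0
  @4  [2,2]  acc 56  |  →7  ↓8
  @5  [2,2]  acc 64  |  →2  ↓4
  @6  [2,2]  acc 145  |  →9  ↓9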